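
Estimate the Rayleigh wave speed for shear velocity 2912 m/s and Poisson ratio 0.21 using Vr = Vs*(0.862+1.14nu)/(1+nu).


Numerator factor = 0.862 + 1.14*0.21 = 1.1014
Denominator = 1 + 0.21 = 1.21
Vr = 2912 * 1.1014 / 1.21 = 2650.64 m/s

2650.64


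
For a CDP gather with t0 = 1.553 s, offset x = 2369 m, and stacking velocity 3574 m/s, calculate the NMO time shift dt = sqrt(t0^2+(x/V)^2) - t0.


x/Vnmo = 2369/3574 = 0.662843
(x/Vnmo)^2 = 0.439361
t0^2 = 2.411809
sqrt(2.411809 + 0.439361) = 1.688541
dt = 1.688541 - 1.553 = 0.135541

0.135541


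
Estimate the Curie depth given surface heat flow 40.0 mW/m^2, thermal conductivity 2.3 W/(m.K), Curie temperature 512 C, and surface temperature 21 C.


T_Curie - T_surf = 512 - 21 = 491 C
Convert q to W/m^2: 40.0 mW/m^2 = 0.04 W/m^2
d = 491 * 2.3 / 0.04 = 28232.5 m

28232.5


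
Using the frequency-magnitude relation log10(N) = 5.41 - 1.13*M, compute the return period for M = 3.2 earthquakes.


log10(N) = 5.41 - 1.13*3.2 = 1.794
N = 10^1.794 = 62.230029
T = 1/N = 1/62.230029 = 0.0161 years

0.0161


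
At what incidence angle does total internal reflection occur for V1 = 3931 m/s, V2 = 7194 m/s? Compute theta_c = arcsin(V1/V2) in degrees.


V1/V2 = 3931/7194 = 0.546428
theta_c = arcsin(0.546428) = 33.1223 degrees

33.1223


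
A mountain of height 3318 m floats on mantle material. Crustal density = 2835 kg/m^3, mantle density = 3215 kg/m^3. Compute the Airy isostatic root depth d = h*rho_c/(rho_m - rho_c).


rho_m - rho_c = 3215 - 2835 = 380
d = 3318 * 2835 / 380
= 9406530 / 380
= 24754.03 m

24754.03


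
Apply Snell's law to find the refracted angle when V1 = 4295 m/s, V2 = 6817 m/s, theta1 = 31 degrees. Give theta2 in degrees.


sin(theta1) = sin(31 deg) = 0.515038
sin(theta2) = V2/V1 * sin(theta1) = 6817/4295 * 0.515038 = 0.817466
theta2 = arcsin(0.817466) = 54.8319 degrees

54.8319


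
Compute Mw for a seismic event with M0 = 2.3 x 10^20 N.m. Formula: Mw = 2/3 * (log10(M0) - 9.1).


log10(M0) = log10(2.3 x 10^20) = 20.3617
Mw = 2/3 * (20.3617 - 9.1)
= 2/3 * 11.2617
= 7.51

7.51


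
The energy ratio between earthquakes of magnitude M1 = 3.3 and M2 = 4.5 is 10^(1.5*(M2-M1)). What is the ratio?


M2 - M1 = 4.5 - 3.3 = 1.2
1.5 * 1.2 = 1.8
ratio = 10^1.8 = 63.1

63.1


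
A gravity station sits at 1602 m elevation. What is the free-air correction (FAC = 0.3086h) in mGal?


FAC = 0.3086 * h
= 0.3086 * 1602
= 494.3772 mGal

494.3772


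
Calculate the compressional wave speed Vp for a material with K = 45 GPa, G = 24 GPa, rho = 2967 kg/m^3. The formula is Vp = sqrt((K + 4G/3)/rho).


First compute the effective modulus:
K + 4G/3 = 45e9 + 4*24e9/3 = 77000000000.0 Pa
Then divide by density:
77000000000.0 / 2967 = 25952140.209 Pa/(kg/m^3)
Take the square root:
Vp = sqrt(25952140.209) = 5094.32 m/s

5094.32


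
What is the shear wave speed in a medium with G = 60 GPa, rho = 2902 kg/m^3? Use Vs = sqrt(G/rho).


Convert G to Pa: G = 60e9 Pa
Compute G/rho = 60e9 / 2902 = 20675396.2784
Vs = sqrt(20675396.2784) = 4547.02 m/s

4547.02


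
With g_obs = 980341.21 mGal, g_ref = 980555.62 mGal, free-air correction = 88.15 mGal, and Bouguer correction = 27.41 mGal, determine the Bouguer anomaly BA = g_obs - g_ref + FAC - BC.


BA = g_obs - g_ref + FAC - BC
= 980341.21 - 980555.62 + 88.15 - 27.41
= -153.67 mGal

-153.67


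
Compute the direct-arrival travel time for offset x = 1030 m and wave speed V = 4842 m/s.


t = x / V
= 1030 / 4842
= 0.2127 s

0.2127


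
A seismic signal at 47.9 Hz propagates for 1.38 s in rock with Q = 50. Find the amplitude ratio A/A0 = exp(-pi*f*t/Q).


pi*f*t/Q = pi*47.9*1.38/50 = 4.153311
A/A0 = exp(-4.153311) = 0.015712

0.015712


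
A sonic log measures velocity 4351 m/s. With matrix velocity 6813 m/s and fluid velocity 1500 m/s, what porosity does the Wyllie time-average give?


1/V - 1/Vm = 1/4351 - 1/6813 = 8.305e-05
1/Vf - 1/Vm = 1/1500 - 1/6813 = 0.00051989
phi = 8.305e-05 / 0.00051989 = 0.1598

0.1598


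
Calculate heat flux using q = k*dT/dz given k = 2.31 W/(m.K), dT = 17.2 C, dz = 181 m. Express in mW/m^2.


q = k * dT / dz * 1000
= 2.31 * 17.2 / 181 * 1000
= 0.219514 * 1000
= 219.5138 mW/m^2

219.5138


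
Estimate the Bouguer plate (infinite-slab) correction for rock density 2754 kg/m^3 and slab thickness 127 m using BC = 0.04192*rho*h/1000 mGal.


BC = 0.04192 * rho * h / 1000
= 0.04192 * 2754 * 127 / 1000
= 14.6619 mGal

14.6619


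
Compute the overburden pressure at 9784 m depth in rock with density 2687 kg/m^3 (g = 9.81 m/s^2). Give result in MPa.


P = rho * g * z / 1e6
= 2687 * 9.81 * 9784 / 1e6
= 257901054.48 / 1e6
= 257.9011 MPa

257.9011


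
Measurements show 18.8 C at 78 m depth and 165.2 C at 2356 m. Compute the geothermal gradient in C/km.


dT = 165.2 - 18.8 = 146.4 C
dz = 2356 - 78 = 2278 m
gradient = dT/dz * 1000 = 146.4/2278 * 1000 = 64.2669 C/km

64.2669


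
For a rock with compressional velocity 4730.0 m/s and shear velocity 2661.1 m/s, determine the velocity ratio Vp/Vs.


Vp/Vs = 4730.0 / 2661.1
= 1.7775

1.7775


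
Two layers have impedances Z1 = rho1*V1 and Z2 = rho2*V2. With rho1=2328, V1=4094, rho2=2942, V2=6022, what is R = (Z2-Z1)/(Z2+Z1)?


Z1 = 2328 * 4094 = 9530832
Z2 = 2942 * 6022 = 17716724
R = (17716724 - 9530832) / (17716724 + 9530832) = 8185892 / 27247556 = 0.3004

0.3004


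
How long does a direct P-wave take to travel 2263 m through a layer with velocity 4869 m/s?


t = x / V
= 2263 / 4869
= 0.4648 s

0.4648


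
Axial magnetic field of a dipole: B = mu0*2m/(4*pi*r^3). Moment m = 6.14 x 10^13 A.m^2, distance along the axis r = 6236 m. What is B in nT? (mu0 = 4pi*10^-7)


m = 6.14 x 10^13 = 61400000000000 A.m^2
2m = 122800000000000 A.m^2
r^3 = 6236^3 = 242503672256
B = (4pi*10^-7) * 122800000000000 / (4*pi * 242503672256) * 1e9
= 154315031.144331 / 3047391020911.99 * 1e9
= 50638.4084 nT

50638.4084


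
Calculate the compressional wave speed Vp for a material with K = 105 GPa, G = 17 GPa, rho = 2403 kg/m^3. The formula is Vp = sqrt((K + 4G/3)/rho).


First compute the effective modulus:
K + 4G/3 = 105e9 + 4*17e9/3 = 127666666666.67 Pa
Then divide by density:
127666666666.67 / 2403 = 53128034.4014 Pa/(kg/m^3)
Take the square root:
Vp = sqrt(53128034.4014) = 7288.9 m/s

7288.9


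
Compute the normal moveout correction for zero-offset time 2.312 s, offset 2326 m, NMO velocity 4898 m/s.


x/Vnmo = 2326/4898 = 0.474888
(x/Vnmo)^2 = 0.225518
t0^2 = 5.345344
sqrt(5.345344 + 0.225518) = 2.360267
dt = 2.360267 - 2.312 = 0.048267

0.048267


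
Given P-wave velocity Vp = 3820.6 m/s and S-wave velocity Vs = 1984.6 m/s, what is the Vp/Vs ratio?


Vp/Vs = 3820.6 / 1984.6
= 1.9251

1.9251


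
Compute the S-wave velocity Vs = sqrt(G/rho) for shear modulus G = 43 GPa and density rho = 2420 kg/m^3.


Convert G to Pa: G = 43e9 Pa
Compute G/rho = 43e9 / 2420 = 17768595.0413
Vs = sqrt(17768595.0413) = 4215.28 m/s

4215.28


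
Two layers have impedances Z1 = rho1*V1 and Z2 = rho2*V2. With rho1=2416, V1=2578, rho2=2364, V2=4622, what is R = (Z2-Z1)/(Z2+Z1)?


Z1 = 2416 * 2578 = 6228448
Z2 = 2364 * 4622 = 10926408
R = (10926408 - 6228448) / (10926408 + 6228448) = 4697960 / 17154856 = 0.2739

0.2739


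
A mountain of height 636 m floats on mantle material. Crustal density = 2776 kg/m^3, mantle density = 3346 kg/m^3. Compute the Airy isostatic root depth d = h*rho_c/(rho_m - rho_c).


rho_m - rho_c = 3346 - 2776 = 570
d = 636 * 2776 / 570
= 1765536 / 570
= 3097.43 m

3097.43


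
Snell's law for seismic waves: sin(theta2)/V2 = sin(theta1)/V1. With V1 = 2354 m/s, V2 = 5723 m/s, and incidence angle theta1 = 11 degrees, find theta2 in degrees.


sin(theta1) = sin(11 deg) = 0.190809
sin(theta2) = V2/V1 * sin(theta1) = 5723/2354 * 0.190809 = 0.463891
theta2 = arcsin(0.463891) = 27.6385 degrees

27.6385


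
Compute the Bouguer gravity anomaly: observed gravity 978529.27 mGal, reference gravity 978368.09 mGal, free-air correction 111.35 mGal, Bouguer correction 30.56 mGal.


BA = g_obs - g_ref + FAC - BC
= 978529.27 - 978368.09 + 111.35 - 30.56
= 241.97 mGal

241.97


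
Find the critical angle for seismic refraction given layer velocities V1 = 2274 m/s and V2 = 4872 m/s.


V1/V2 = 2274/4872 = 0.466749
theta_c = arcsin(0.466749) = 27.8235 degrees

27.8235


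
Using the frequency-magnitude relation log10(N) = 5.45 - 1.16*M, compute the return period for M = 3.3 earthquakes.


log10(N) = 5.45 - 1.16*3.3 = 1.622
N = 10^1.622 = 41.879357
T = 1/N = 1/41.879357 = 0.0239 years

0.0239


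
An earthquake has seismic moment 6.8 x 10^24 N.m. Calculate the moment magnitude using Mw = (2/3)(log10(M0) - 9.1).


log10(M0) = log10(6.8 x 10^24) = 24.8325
Mw = 2/3 * (24.8325 - 9.1)
= 2/3 * 15.7325
= 10.49

10.49


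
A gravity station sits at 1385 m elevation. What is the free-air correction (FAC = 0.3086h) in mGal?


FAC = 0.3086 * h
= 0.3086 * 1385
= 427.411 mGal

427.411


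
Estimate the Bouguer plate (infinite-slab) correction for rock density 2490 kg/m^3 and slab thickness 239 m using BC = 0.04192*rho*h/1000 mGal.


BC = 0.04192 * rho * h / 1000
= 0.04192 * 2490 * 239 / 1000
= 24.947 mGal

24.947


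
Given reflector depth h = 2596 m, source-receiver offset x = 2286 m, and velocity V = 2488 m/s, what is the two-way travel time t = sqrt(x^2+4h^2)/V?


x^2 + 4h^2 = 2286^2 + 4*2596^2 = 5225796 + 26956864 = 32182660
sqrt(32182660) = 5672.9763
t = 5672.9763 / 2488 = 2.2801 s

2.2801


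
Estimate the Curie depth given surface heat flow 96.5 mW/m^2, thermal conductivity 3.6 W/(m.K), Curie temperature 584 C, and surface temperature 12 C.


T_Curie - T_surf = 584 - 12 = 572 C
Convert q to W/m^2: 96.5 mW/m^2 = 0.0965 W/m^2
d = 572 * 3.6 / 0.0965 = 21338.86 m

21338.86


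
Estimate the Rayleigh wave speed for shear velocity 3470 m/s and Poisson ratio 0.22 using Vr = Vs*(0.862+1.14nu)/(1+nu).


Numerator factor = 0.862 + 1.14*0.22 = 1.1128
Denominator = 1 + 0.22 = 1.22
Vr = 3470 * 1.1128 / 1.22 = 3165.1 m/s

3165.1


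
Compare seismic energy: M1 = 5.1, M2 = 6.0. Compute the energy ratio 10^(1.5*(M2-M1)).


M2 - M1 = 6.0 - 5.1 = 0.9
1.5 * 0.9 = 1.35
ratio = 10^1.35 = 22.39

22.39


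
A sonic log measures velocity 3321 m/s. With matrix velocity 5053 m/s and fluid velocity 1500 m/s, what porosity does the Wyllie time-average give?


1/V - 1/Vm = 1/3321 - 1/5053 = 0.00010321
1/Vf - 1/Vm = 1/1500 - 1/5053 = 0.00046876
phi = 0.00010321 / 0.00046876 = 0.2202

0.2202


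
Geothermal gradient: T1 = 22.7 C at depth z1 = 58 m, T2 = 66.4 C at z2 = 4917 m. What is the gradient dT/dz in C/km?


dT = 66.4 - 22.7 = 43.7 C
dz = 4917 - 58 = 4859 m
gradient = dT/dz * 1000 = 43.7/4859 * 1000 = 8.9936 C/km

8.9936


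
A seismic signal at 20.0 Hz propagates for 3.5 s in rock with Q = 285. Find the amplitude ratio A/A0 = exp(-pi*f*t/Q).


pi*f*t/Q = pi*20.0*3.5/285 = 0.771619
A/A0 = exp(-0.771619) = 0.462264

0.462264


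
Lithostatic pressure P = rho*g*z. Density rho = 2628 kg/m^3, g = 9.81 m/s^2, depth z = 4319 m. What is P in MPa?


P = rho * g * z / 1e6
= 2628 * 9.81 * 4319 / 1e6
= 111346756.92 / 1e6
= 111.3468 MPa

111.3468


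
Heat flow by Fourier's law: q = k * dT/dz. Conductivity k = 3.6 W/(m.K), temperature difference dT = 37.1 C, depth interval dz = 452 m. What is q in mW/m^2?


q = k * dT / dz * 1000
= 3.6 * 37.1 / 452 * 1000
= 0.295487 * 1000
= 295.4867 mW/m^2

295.4867


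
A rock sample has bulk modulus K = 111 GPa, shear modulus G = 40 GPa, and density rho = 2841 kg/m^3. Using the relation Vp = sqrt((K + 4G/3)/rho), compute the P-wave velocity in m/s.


First compute the effective modulus:
K + 4G/3 = 111e9 + 4*40e9/3 = 164333333333.33 Pa
Then divide by density:
164333333333.33 / 2841 = 57843482.3419 Pa/(kg/m^3)
Take the square root:
Vp = sqrt(57843482.3419) = 7605.49 m/s

7605.49


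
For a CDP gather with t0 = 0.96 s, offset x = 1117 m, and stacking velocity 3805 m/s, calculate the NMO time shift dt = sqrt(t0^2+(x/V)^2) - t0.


x/Vnmo = 1117/3805 = 0.293561
(x/Vnmo)^2 = 0.086178
t0^2 = 0.9216
sqrt(0.9216 + 0.086178) = 1.003882
dt = 1.003882 - 0.96 = 0.043882

0.043882


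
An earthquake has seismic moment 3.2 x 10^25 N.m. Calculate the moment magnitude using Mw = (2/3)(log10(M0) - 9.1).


log10(M0) = log10(3.2 x 10^25) = 25.5051
Mw = 2/3 * (25.5051 - 9.1)
= 2/3 * 16.4051
= 10.94

10.94


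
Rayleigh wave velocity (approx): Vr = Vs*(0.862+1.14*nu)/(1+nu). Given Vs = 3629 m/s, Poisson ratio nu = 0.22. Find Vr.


Numerator factor = 0.862 + 1.14*0.22 = 1.1128
Denominator = 1 + 0.22 = 1.22
Vr = 3629 * 1.1128 / 1.22 = 3310.12 m/s

3310.12


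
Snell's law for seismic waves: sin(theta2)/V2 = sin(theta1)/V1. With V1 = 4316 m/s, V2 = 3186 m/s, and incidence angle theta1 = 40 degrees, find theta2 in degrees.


sin(theta1) = sin(40 deg) = 0.642788
sin(theta2) = V2/V1 * sin(theta1) = 3186/4316 * 0.642788 = 0.474495
theta2 = arcsin(0.474495) = 28.3265 degrees

28.3265


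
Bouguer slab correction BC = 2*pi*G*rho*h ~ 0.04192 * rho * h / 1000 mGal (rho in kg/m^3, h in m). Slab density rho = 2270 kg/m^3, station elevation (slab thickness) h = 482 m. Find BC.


BC = 0.04192 * rho * h / 1000
= 0.04192 * 2270 * 482 / 1000
= 45.8663 mGal

45.8663


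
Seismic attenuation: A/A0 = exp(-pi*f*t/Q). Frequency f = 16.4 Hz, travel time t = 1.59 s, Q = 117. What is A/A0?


pi*f*t/Q = pi*16.4*1.59/117 = 0.700172
A/A0 = exp(-0.700172) = 0.4965

0.4965


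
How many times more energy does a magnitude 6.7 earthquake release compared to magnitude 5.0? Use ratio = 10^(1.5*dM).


M2 - M1 = 6.7 - 5.0 = 1.7
1.5 * 1.7 = 2.55
ratio = 10^2.55 = 354.81

354.81


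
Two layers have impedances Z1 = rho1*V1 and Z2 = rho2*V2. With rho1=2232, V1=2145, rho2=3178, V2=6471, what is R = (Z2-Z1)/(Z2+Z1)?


Z1 = 2232 * 2145 = 4787640
Z2 = 3178 * 6471 = 20564838
R = (20564838 - 4787640) / (20564838 + 4787640) = 15777198 / 25352478 = 0.6223

0.6223


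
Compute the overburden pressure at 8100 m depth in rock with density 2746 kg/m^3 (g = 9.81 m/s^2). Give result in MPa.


P = rho * g * z / 1e6
= 2746 * 9.81 * 8100 / 1e6
= 218199906.0 / 1e6
= 218.1999 MPa

218.1999


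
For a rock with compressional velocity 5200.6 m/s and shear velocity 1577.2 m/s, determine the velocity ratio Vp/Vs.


Vp/Vs = 5200.6 / 1577.2
= 3.2974

3.2974


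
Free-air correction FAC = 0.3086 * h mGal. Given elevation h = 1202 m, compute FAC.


FAC = 0.3086 * h
= 0.3086 * 1202
= 370.9372 mGal

370.9372


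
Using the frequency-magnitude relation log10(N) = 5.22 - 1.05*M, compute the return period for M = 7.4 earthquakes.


log10(N) = 5.22 - 1.05*7.4 = -2.55
N = 10^-2.55 = 0.002818
T = 1/N = 1/0.002818 = 354.8134 years

354.8134


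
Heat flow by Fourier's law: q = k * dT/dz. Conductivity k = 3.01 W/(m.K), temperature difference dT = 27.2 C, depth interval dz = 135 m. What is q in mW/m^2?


q = k * dT / dz * 1000
= 3.01 * 27.2 / 135 * 1000
= 0.606459 * 1000
= 606.4593 mW/m^2

606.4593


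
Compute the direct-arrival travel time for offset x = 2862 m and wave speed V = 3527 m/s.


t = x / V
= 2862 / 3527
= 0.8115 s

0.8115


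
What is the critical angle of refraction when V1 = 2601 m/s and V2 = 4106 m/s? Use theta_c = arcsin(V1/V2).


V1/V2 = 2601/4106 = 0.633463
theta_c = arcsin(0.633463) = 39.3061 degrees

39.3061


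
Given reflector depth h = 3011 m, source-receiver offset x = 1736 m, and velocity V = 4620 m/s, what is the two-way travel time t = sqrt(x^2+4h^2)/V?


x^2 + 4h^2 = 1736^2 + 4*3011^2 = 3013696 + 36264484 = 39278180
sqrt(39278180) = 6267.2306
t = 6267.2306 / 4620 = 1.3565 s

1.3565


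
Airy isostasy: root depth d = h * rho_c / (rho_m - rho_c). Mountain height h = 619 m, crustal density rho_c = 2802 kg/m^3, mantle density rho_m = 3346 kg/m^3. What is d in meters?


rho_m - rho_c = 3346 - 2802 = 544
d = 619 * 2802 / 544
= 1734438 / 544
= 3188.31 m

3188.31


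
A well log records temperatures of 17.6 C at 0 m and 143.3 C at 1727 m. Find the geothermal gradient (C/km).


dT = 143.3 - 17.6 = 125.7 C
dz = 1727 - 0 = 1727 m
gradient = dT/dz * 1000 = 125.7/1727 * 1000 = 72.7852 C/km

72.7852


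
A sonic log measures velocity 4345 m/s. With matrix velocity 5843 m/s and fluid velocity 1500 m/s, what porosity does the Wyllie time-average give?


1/V - 1/Vm = 1/4345 - 1/5843 = 5.9e-05
1/Vf - 1/Vm = 1/1500 - 1/5843 = 0.00049552
phi = 5.9e-05 / 0.00049552 = 0.1191

0.1191


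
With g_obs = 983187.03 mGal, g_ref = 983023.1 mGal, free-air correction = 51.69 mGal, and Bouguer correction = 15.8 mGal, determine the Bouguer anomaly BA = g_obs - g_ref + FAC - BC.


BA = g_obs - g_ref + FAC - BC
= 983187.03 - 983023.1 + 51.69 - 15.8
= 199.82 mGal

199.82


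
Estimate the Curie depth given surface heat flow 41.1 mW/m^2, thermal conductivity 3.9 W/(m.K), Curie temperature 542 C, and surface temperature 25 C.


T_Curie - T_surf = 542 - 25 = 517 C
Convert q to W/m^2: 41.1 mW/m^2 = 0.0411 W/m^2
d = 517 * 3.9 / 0.0411 = 49058.39 m

49058.39


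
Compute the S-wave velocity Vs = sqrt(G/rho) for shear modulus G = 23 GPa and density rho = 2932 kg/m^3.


Convert G to Pa: G = 23e9 Pa
Compute G/rho = 23e9 / 2932 = 7844474.7613
Vs = sqrt(7844474.7613) = 2800.8 m/s

2800.8


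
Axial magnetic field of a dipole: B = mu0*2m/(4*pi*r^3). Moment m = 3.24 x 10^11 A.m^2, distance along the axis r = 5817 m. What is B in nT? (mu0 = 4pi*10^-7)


m = 3.24 x 10^11 = 324000000000 A.m^2
2m = 648000000000 A.m^2
r^3 = 5817^3 = 196832673513
B = (4pi*10^-7) * 648000000000 / (4*pi * 196832673513) * 1e9
= 814300.81581 / 2473472324379.52 * 1e9
= 329.2136 nT

329.2136


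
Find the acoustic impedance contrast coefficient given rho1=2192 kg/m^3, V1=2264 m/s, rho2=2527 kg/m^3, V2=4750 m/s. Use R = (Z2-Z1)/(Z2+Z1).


Z1 = 2192 * 2264 = 4962688
Z2 = 2527 * 4750 = 12003250
R = (12003250 - 4962688) / (12003250 + 4962688) = 7040562 / 16965938 = 0.415

0.415


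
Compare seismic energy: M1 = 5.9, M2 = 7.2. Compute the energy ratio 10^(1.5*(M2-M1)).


M2 - M1 = 7.2 - 5.9 = 1.3
1.5 * 1.3 = 1.95
ratio = 10^1.95 = 89.13

89.13


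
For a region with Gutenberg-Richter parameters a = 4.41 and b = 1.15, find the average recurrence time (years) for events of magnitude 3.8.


log10(N) = 4.41 - 1.15*3.8 = 0.04
N = 10^0.04 = 1.096478
T = 1/N = 1/1.096478 = 0.912 years

0.912


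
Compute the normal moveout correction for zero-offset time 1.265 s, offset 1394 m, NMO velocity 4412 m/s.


x/Vnmo = 1394/4412 = 0.315956
(x/Vnmo)^2 = 0.099828
t0^2 = 1.600225
sqrt(1.600225 + 0.099828) = 1.303861
dt = 1.303861 - 1.265 = 0.038861

0.038861


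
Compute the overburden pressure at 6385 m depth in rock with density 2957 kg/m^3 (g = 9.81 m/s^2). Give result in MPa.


P = rho * g * z / 1e6
= 2957 * 9.81 * 6385 / 1e6
= 185217165.45 / 1e6
= 185.2172 MPa

185.2172


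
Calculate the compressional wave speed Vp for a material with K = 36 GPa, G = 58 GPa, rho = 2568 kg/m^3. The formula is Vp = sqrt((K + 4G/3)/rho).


First compute the effective modulus:
K + 4G/3 = 36e9 + 4*58e9/3 = 113333333333.33 Pa
Then divide by density:
113333333333.33 / 2568 = 44132917.9647 Pa/(kg/m^3)
Take the square root:
Vp = sqrt(44132917.9647) = 6643.26 m/s

6643.26


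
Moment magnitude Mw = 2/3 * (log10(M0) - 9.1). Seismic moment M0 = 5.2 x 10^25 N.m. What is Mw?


log10(M0) = log10(5.2 x 10^25) = 25.716
Mw = 2/3 * (25.716 - 9.1)
= 2/3 * 16.616
= 11.08

11.08


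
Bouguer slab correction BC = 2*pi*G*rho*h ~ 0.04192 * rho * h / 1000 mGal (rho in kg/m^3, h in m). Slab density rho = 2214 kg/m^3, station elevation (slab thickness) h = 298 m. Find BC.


BC = 0.04192 * rho * h / 1000
= 0.04192 * 2214 * 298 / 1000
= 27.6576 mGal

27.6576


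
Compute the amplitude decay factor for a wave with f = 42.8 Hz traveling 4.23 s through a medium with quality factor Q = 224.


pi*f*t/Q = pi*42.8*4.23/224 = 2.539136
A/A0 = exp(-2.539136) = 0.078935

0.078935


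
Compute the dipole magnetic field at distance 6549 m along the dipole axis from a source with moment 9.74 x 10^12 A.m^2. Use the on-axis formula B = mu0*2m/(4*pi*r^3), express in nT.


m = 9.74 x 10^12 = 9740000000000 A.m^2
2m = 19480000000000 A.m^2
r^3 = 6549^3 = 280882687149
B = (4pi*10^-7) * 19480000000000 / (4*pi * 280882687149) * 1e9
= 24479289.956772 / 3529675945871.43 * 1e9
= 6935.2797 nT

6935.2797


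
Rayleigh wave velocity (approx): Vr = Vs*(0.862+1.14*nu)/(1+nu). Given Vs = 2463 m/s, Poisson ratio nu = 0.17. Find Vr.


Numerator factor = 0.862 + 1.14*0.17 = 1.0558
Denominator = 1 + 0.17 = 1.17
Vr = 2463 * 1.0558 / 1.17 = 2222.59 m/s

2222.59


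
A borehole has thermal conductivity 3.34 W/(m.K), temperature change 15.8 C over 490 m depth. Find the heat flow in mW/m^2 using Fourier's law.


q = k * dT / dz * 1000
= 3.34 * 15.8 / 490 * 1000
= 0.107698 * 1000
= 107.698 mW/m^2

107.698


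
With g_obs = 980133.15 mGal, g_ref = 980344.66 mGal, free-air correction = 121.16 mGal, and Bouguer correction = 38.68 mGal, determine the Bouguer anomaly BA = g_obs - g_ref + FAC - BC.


BA = g_obs - g_ref + FAC - BC
= 980133.15 - 980344.66 + 121.16 - 38.68
= -129.03 mGal

-129.03


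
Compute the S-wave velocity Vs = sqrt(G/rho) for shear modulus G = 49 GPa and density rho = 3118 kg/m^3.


Convert G to Pa: G = 49e9 Pa
Compute G/rho = 49e9 / 3118 = 15715202.0526
Vs = sqrt(15715202.0526) = 3964.24 m/s

3964.24


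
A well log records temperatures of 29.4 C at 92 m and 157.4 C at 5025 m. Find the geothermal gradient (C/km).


dT = 157.4 - 29.4 = 128.0 C
dz = 5025 - 92 = 4933 m
gradient = dT/dz * 1000 = 128.0/4933 * 1000 = 25.9477 C/km

25.9477


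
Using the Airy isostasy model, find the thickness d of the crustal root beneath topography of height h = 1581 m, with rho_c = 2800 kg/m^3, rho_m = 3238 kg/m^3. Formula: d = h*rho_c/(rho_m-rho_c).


rho_m - rho_c = 3238 - 2800 = 438
d = 1581 * 2800 / 438
= 4426800 / 438
= 10106.85 m

10106.85


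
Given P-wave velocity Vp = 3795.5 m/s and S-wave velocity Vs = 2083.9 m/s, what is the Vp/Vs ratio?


Vp/Vs = 3795.5 / 2083.9
= 1.8213

1.8213


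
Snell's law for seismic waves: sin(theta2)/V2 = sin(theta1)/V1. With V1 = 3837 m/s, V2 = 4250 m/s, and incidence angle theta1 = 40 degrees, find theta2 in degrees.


sin(theta1) = sin(40 deg) = 0.642788
sin(theta2) = V2/V1 * sin(theta1) = 4250/3837 * 0.642788 = 0.711975
theta2 = arcsin(0.711975) = 45.3958 degrees

45.3958


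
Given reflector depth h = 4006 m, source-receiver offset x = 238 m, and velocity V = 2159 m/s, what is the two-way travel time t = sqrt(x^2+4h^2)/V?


x^2 + 4h^2 = 238^2 + 4*4006^2 = 56644 + 64192144 = 64248788
sqrt(64248788) = 8015.5342
t = 8015.5342 / 2159 = 3.7126 s

3.7126


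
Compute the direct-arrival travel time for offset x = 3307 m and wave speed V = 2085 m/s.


t = x / V
= 3307 / 2085
= 1.5861 s

1.5861


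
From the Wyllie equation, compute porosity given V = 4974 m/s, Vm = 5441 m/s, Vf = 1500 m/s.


1/V - 1/Vm = 1/4974 - 1/5441 = 1.726e-05
1/Vf - 1/Vm = 1/1500 - 1/5441 = 0.00048288
phi = 1.726e-05 / 0.00048288 = 0.0357

0.0357


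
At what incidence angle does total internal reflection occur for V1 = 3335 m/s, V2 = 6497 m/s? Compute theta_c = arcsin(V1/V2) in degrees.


V1/V2 = 3335/6497 = 0.513314
theta_c = arcsin(0.513314) = 30.8848 degrees

30.8848


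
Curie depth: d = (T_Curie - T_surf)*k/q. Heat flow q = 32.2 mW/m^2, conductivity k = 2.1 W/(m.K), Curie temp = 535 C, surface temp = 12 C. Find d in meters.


T_Curie - T_surf = 535 - 12 = 523 C
Convert q to W/m^2: 32.2 mW/m^2 = 0.0322 W/m^2
d = 523 * 2.1 / 0.0322 = 34108.7 m

34108.7


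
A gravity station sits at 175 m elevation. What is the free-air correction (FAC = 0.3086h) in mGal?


FAC = 0.3086 * h
= 0.3086 * 175
= 54.005 mGal

54.005


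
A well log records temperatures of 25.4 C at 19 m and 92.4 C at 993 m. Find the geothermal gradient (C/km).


dT = 92.4 - 25.4 = 67.0 C
dz = 993 - 19 = 974 m
gradient = dT/dz * 1000 = 67.0/974 * 1000 = 68.7885 C/km

68.7885


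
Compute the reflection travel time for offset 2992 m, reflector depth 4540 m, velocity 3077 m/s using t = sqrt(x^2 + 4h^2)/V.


x^2 + 4h^2 = 2992^2 + 4*4540^2 = 8952064 + 82446400 = 91398464
sqrt(91398464) = 9560.2544
t = 9560.2544 / 3077 = 3.107 s

3.107


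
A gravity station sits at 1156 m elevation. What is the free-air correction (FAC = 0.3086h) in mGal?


FAC = 0.3086 * h
= 0.3086 * 1156
= 356.7416 mGal

356.7416


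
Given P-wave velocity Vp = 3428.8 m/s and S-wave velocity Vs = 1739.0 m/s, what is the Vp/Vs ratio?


Vp/Vs = 3428.8 / 1739.0
= 1.9717

1.9717


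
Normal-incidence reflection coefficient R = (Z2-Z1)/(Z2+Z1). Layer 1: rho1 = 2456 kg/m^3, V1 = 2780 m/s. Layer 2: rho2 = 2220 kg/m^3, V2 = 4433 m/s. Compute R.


Z1 = 2456 * 2780 = 6827680
Z2 = 2220 * 4433 = 9841260
R = (9841260 - 6827680) / (9841260 + 6827680) = 3013580 / 16668940 = 0.1808

0.1808


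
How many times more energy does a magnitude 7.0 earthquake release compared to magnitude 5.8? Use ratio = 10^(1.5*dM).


M2 - M1 = 7.0 - 5.8 = 1.2
1.5 * 1.2 = 1.8
ratio = 10^1.8 = 63.1

63.1


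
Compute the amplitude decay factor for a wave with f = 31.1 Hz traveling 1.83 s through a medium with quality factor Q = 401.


pi*f*t/Q = pi*31.1*1.83/401 = 0.445879
A/A0 = exp(-0.445879) = 0.640261

0.640261


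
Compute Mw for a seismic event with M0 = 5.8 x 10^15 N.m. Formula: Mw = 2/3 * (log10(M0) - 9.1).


log10(M0) = log10(5.8 x 10^15) = 15.7634
Mw = 2/3 * (15.7634 - 9.1)
= 2/3 * 6.6634
= 4.44

4.44


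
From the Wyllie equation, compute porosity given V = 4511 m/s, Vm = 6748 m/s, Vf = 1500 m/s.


1/V - 1/Vm = 1/4511 - 1/6748 = 7.349e-05
1/Vf - 1/Vm = 1/1500 - 1/6748 = 0.00051847
phi = 7.349e-05 / 0.00051847 = 0.1417

0.1417


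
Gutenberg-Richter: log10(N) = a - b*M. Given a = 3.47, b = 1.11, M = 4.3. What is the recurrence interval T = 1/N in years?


log10(N) = 3.47 - 1.11*4.3 = -1.303
N = 10^-1.303 = 0.049774
T = 1/N = 1/0.049774 = 20.0909 years

20.0909


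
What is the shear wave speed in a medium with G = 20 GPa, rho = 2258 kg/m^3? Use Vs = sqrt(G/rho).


Convert G to Pa: G = 20e9 Pa
Compute G/rho = 20e9 / 2258 = 8857395.9256
Vs = sqrt(8857395.9256) = 2976.14 m/s

2976.14


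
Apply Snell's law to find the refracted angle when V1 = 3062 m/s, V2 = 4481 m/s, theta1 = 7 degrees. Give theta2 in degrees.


sin(theta1) = sin(7 deg) = 0.121869
sin(theta2) = V2/V1 * sin(theta1) = 4481/3062 * 0.121869 = 0.178346
theta2 = arcsin(0.178346) = 10.2735 degrees

10.2735


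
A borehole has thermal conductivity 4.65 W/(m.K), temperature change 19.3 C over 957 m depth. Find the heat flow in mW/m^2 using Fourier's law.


q = k * dT / dz * 1000
= 4.65 * 19.3 / 957 * 1000
= 0.093777 * 1000
= 93.7774 mW/m^2

93.7774


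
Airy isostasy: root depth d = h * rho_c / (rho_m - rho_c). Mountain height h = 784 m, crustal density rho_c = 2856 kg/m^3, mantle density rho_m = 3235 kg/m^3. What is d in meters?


rho_m - rho_c = 3235 - 2856 = 379
d = 784 * 2856 / 379
= 2239104 / 379
= 5907.93 m

5907.93


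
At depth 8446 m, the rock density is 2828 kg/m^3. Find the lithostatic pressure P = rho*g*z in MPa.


P = rho * g * z / 1e6
= 2828 * 9.81 * 8446 / 1e6
= 234314675.28 / 1e6
= 234.3147 MPa

234.3147


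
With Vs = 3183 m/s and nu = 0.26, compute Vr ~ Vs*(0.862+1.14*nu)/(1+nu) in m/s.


Numerator factor = 0.862 + 1.14*0.26 = 1.1584
Denominator = 1 + 0.26 = 1.26
Vr = 3183 * 1.1584 / 1.26 = 2926.34 m/s

2926.34


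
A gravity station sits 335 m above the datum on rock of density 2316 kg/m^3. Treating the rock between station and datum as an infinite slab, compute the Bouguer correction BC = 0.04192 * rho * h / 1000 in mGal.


BC = 0.04192 * rho * h / 1000
= 0.04192 * 2316 * 335 / 1000
= 32.5241 mGal

32.5241


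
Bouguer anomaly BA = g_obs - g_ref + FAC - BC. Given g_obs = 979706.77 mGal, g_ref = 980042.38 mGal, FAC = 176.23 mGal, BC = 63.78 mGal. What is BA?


BA = g_obs - g_ref + FAC - BC
= 979706.77 - 980042.38 + 176.23 - 63.78
= -223.16 mGal

-223.16


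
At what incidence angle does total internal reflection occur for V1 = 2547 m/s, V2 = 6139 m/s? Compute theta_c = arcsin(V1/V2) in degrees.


V1/V2 = 2547/6139 = 0.414888
theta_c = arcsin(0.414888) = 24.5123 degrees

24.5123


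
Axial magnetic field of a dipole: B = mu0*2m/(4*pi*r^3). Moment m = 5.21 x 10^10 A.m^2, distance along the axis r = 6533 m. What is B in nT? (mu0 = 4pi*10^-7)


m = 5.21 x 10^10 = 52100000000 A.m^2
2m = 104200000000 A.m^2
r^3 = 6533^3 = 278829021437
B = (4pi*10^-7) * 104200000000 / (4*pi * 278829021437) * 1e9
= 130941.581802 / 3503868821416.44 * 1e9
= 37.3706 nT

37.3706


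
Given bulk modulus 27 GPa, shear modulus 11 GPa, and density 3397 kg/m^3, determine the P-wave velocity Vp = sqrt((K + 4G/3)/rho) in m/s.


First compute the effective modulus:
K + 4G/3 = 27e9 + 4*11e9/3 = 41666666666.67 Pa
Then divide by density:
41666666666.67 / 3397 = 12265724.659 Pa/(kg/m^3)
Take the square root:
Vp = sqrt(12265724.659) = 3502.25 m/s

3502.25


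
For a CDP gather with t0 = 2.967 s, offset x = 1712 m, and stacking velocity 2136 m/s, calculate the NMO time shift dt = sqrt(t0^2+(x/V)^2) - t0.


x/Vnmo = 1712/2136 = 0.801498
(x/Vnmo)^2 = 0.642399
t0^2 = 8.803089
sqrt(8.803089 + 0.642399) = 3.073351
dt = 3.073351 - 2.967 = 0.106351

0.106351


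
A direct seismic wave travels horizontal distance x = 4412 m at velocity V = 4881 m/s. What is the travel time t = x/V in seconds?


t = x / V
= 4412 / 4881
= 0.9039 s

0.9039


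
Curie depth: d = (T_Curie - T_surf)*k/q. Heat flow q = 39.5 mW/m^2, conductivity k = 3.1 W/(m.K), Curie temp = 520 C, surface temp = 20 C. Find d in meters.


T_Curie - T_surf = 520 - 20 = 500 C
Convert q to W/m^2: 39.5 mW/m^2 = 0.0395 W/m^2
d = 500 * 3.1 / 0.0395 = 39240.51 m

39240.51


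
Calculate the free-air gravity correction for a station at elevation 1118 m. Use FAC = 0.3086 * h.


FAC = 0.3086 * h
= 0.3086 * 1118
= 345.0148 mGal

345.0148


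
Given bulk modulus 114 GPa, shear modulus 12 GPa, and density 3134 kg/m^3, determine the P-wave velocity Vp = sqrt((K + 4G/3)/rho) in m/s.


First compute the effective modulus:
K + 4G/3 = 114e9 + 4*12e9/3 = 130000000000.0 Pa
Then divide by density:
130000000000.0 / 3134 = 41480536.0562 Pa/(kg/m^3)
Take the square root:
Vp = sqrt(41480536.0562) = 6440.54 m/s

6440.54


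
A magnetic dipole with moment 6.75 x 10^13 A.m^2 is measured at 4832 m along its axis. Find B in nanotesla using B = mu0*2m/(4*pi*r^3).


m = 6.75 x 10^13 = 67500000000000 A.m^2
2m = 135000000000000 A.m^2
r^3 = 4832^3 = 112818618368
B = (4pi*10^-7) * 135000000000000 / (4*pi * 112818618368) * 1e9
= 169646003.293849 / 1417720570612.24 * 1e9
= 119661.1002 nT

119661.1002


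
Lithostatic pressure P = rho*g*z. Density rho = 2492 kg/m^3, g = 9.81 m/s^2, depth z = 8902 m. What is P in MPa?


P = rho * g * z / 1e6
= 2492 * 9.81 * 8902 / 1e6
= 217622921.04 / 1e6
= 217.6229 MPa

217.6229


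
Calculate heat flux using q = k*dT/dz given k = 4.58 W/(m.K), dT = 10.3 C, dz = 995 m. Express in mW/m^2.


q = k * dT / dz * 1000
= 4.58 * 10.3 / 995 * 1000
= 0.047411 * 1000
= 47.4111 mW/m^2

47.4111


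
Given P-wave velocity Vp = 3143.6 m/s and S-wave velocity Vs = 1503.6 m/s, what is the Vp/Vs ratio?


Vp/Vs = 3143.6 / 1503.6
= 2.0907

2.0907


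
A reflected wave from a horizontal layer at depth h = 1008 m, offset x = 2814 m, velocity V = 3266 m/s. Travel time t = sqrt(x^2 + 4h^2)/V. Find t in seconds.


x^2 + 4h^2 = 2814^2 + 4*1008^2 = 7918596 + 4064256 = 11982852
sqrt(11982852) = 3461.6256
t = 3461.6256 / 3266 = 1.0599 s

1.0599


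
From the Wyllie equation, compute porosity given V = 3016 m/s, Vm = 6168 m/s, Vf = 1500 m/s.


1/V - 1/Vm = 1/3016 - 1/6168 = 0.00016944
1/Vf - 1/Vm = 1/1500 - 1/6168 = 0.00050454
phi = 0.00016944 / 0.00050454 = 0.3358

0.3358


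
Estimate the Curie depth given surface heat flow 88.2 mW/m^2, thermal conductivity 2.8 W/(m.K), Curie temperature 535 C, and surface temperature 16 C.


T_Curie - T_surf = 535 - 16 = 519 C
Convert q to W/m^2: 88.2 mW/m^2 = 0.0882 W/m^2
d = 519 * 2.8 / 0.0882 = 16476.19 m

16476.19


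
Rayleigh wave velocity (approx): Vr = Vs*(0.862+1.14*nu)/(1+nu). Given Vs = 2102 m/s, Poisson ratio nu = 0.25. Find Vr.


Numerator factor = 0.862 + 1.14*0.25 = 1.147
Denominator = 1 + 0.25 = 1.25
Vr = 2102 * 1.147 / 1.25 = 1928.8 m/s

1928.8


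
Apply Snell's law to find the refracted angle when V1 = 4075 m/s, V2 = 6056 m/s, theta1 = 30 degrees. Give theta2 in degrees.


sin(theta1) = sin(30 deg) = 0.5
sin(theta2) = V2/V1 * sin(theta1) = 6056/4075 * 0.5 = 0.743067
theta2 = arcsin(0.743067) = 47.9934 degrees

47.9934


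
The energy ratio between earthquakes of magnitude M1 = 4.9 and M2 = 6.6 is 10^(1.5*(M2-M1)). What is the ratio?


M2 - M1 = 6.6 - 4.9 = 1.7
1.5 * 1.7 = 2.55
ratio = 10^2.55 = 354.81

354.81


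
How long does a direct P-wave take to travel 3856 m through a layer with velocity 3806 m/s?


t = x / V
= 3856 / 3806
= 1.0131 s

1.0131


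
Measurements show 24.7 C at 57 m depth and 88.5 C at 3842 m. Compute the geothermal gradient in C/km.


dT = 88.5 - 24.7 = 63.8 C
dz = 3842 - 57 = 3785 m
gradient = dT/dz * 1000 = 63.8/3785 * 1000 = 16.856 C/km

16.856


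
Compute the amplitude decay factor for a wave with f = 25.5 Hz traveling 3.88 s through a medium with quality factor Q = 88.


pi*f*t/Q = pi*25.5*3.88/88 = 3.53215
A/A0 = exp(-3.53215) = 0.029242

0.029242


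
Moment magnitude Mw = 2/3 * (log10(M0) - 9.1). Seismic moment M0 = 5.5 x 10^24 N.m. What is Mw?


log10(M0) = log10(5.5 x 10^24) = 24.7404
Mw = 2/3 * (24.7404 - 9.1)
= 2/3 * 15.6404
= 10.43

10.43


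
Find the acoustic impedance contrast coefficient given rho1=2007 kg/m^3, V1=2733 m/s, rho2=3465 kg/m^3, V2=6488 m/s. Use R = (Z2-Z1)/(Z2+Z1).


Z1 = 2007 * 2733 = 5485131
Z2 = 3465 * 6488 = 22480920
R = (22480920 - 5485131) / (22480920 + 5485131) = 16995789 / 27966051 = 0.6077

0.6077


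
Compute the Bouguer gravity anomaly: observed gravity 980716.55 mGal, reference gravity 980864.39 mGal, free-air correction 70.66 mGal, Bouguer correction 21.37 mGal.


BA = g_obs - g_ref + FAC - BC
= 980716.55 - 980864.39 + 70.66 - 21.37
= -98.55 mGal

-98.55


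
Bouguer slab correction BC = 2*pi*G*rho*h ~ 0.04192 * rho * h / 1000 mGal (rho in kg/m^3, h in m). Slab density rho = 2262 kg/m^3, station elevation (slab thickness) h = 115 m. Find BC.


BC = 0.04192 * rho * h / 1000
= 0.04192 * 2262 * 115 / 1000
= 10.9046 mGal

10.9046


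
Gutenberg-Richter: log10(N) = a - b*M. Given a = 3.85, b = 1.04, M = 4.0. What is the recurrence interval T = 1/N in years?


log10(N) = 3.85 - 1.04*4.0 = -0.31
N = 10^-0.31 = 0.489779
T = 1/N = 1/0.489779 = 2.0417 years

2.0417


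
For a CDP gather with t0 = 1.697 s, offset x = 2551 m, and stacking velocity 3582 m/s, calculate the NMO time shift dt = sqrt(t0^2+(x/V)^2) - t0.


x/Vnmo = 2551/3582 = 0.712172
(x/Vnmo)^2 = 0.507189
t0^2 = 2.879809
sqrt(2.879809 + 0.507189) = 1.84038
dt = 1.84038 - 1.697 = 0.14338

0.14338


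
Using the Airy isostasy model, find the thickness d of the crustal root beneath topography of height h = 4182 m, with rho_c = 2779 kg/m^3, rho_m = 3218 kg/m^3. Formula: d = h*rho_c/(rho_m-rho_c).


rho_m - rho_c = 3218 - 2779 = 439
d = 4182 * 2779 / 439
= 11621778 / 439
= 26473.3 m

26473.3


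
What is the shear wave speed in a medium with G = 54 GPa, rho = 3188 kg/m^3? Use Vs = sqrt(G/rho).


Convert G to Pa: G = 54e9 Pa
Compute G/rho = 54e9 / 3188 = 16938519.4479
Vs = sqrt(16938519.4479) = 4115.64 m/s

4115.64


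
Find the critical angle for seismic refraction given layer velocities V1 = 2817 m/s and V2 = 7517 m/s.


V1/V2 = 2817/7517 = 0.374751
theta_c = arcsin(0.374751) = 22.0089 degrees

22.0089


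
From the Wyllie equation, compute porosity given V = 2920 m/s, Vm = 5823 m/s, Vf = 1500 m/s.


1/V - 1/Vm = 1/2920 - 1/5823 = 0.00017073
1/Vf - 1/Vm = 1/1500 - 1/5823 = 0.00049493
phi = 0.00017073 / 0.00049493 = 0.345

0.345


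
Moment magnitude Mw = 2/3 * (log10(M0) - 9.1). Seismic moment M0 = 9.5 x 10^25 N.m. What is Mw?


log10(M0) = log10(9.5 x 10^25) = 25.9777
Mw = 2/3 * (25.9777 - 9.1)
= 2/3 * 16.8777
= 11.25

11.25


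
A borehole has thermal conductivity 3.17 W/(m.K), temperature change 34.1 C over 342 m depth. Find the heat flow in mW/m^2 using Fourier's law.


q = k * dT / dz * 1000
= 3.17 * 34.1 / 342 * 1000
= 0.316073 * 1000
= 316.0731 mW/m^2

316.0731


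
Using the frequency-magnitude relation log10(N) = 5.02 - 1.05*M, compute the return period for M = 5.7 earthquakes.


log10(N) = 5.02 - 1.05*5.7 = -0.965
N = 10^-0.965 = 0.108393
T = 1/N = 1/0.108393 = 9.2257 years

9.2257


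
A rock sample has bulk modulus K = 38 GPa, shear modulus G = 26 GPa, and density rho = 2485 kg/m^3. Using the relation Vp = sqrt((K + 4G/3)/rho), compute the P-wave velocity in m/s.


First compute the effective modulus:
K + 4G/3 = 38e9 + 4*26e9/3 = 72666666666.67 Pa
Then divide by density:
72666666666.67 / 2485 = 29242119.383 Pa/(kg/m^3)
Take the square root:
Vp = sqrt(29242119.383) = 5407.6 m/s

5407.6


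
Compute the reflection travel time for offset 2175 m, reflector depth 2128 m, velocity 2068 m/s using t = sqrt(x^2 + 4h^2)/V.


x^2 + 4h^2 = 2175^2 + 4*2128^2 = 4730625 + 18113536 = 22844161
sqrt(22844161) = 4779.5566
t = 4779.5566 / 2068 = 2.3112 s

2.3112


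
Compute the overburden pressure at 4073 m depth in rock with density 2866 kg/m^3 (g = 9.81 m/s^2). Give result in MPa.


P = rho * g * z / 1e6
= 2866 * 9.81 * 4073 / 1e6
= 114514268.58 / 1e6
= 114.5143 MPa

114.5143


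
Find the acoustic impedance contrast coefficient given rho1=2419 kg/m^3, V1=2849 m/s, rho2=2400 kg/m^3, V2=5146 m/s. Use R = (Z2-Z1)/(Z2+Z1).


Z1 = 2419 * 2849 = 6891731
Z2 = 2400 * 5146 = 12350400
R = (12350400 - 6891731) / (12350400 + 6891731) = 5458669 / 19242131 = 0.2837

0.2837


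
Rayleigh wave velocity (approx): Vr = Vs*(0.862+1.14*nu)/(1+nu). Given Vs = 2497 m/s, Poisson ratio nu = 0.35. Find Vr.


Numerator factor = 0.862 + 1.14*0.35 = 1.261
Denominator = 1 + 0.35 = 1.35
Vr = 2497 * 1.261 / 1.35 = 2332.38 m/s

2332.38


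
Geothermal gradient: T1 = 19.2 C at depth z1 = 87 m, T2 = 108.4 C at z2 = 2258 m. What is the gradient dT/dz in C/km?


dT = 108.4 - 19.2 = 89.2 C
dz = 2258 - 87 = 2171 m
gradient = dT/dz * 1000 = 89.2/2171 * 1000 = 41.0871 C/km

41.0871


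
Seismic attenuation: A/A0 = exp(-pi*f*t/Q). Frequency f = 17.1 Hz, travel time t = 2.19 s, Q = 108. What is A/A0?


pi*f*t/Q = pi*17.1*2.19/108 = 1.089347
A/A0 = exp(-1.089347) = 0.336436

0.336436


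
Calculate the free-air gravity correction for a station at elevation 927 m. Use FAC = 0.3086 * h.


FAC = 0.3086 * h
= 0.3086 * 927
= 286.0722 mGal

286.0722


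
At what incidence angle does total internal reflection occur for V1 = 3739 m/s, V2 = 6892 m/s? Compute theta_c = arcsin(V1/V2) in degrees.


V1/V2 = 3739/6892 = 0.542513
theta_c = arcsin(0.542513) = 32.8549 degrees

32.8549


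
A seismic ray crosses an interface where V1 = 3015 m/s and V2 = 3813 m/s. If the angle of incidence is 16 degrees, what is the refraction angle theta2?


sin(theta1) = sin(16 deg) = 0.275637
sin(theta2) = V2/V1 * sin(theta1) = 3813/3015 * 0.275637 = 0.348592
theta2 = arcsin(0.348592) = 20.4012 degrees

20.4012


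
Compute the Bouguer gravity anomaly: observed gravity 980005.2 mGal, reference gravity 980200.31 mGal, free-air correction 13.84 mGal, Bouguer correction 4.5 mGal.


BA = g_obs - g_ref + FAC - BC
= 980005.2 - 980200.31 + 13.84 - 4.5
= -185.77 mGal

-185.77
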